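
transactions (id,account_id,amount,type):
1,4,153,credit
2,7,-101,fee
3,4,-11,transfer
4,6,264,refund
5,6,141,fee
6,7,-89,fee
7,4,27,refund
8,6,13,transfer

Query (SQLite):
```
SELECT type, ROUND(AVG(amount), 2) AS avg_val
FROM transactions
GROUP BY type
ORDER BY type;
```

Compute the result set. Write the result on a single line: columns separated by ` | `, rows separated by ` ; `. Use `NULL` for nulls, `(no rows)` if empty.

Partition transactions by type; compute ROUND(AVG(amount), 2) within each group.
  credit: ids {1} → ROUND(AVG(amount), 2)=153
  fee: ids {2, 5, 6} → ROUND(AVG(amount), 2)=-16.33
  refund: ids {4, 7} → ROUND(AVG(amount), 2)=145.5
  transfer: ids {3, 8} → ROUND(AVG(amount), 2)=1

credit | 153 ; fee | -16.33 ; refund | 145.5 ; transfer | 1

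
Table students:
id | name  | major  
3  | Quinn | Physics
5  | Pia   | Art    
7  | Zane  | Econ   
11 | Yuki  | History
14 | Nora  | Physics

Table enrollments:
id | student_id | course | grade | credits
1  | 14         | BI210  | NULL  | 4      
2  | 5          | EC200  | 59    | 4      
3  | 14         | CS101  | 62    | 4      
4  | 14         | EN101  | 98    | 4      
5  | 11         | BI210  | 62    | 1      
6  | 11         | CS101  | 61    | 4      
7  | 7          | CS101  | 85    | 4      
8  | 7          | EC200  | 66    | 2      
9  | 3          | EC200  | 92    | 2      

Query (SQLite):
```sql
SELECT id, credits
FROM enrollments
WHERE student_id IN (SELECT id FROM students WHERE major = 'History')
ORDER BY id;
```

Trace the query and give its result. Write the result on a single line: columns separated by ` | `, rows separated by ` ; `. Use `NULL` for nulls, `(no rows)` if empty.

5 | 1 ; 6 | 4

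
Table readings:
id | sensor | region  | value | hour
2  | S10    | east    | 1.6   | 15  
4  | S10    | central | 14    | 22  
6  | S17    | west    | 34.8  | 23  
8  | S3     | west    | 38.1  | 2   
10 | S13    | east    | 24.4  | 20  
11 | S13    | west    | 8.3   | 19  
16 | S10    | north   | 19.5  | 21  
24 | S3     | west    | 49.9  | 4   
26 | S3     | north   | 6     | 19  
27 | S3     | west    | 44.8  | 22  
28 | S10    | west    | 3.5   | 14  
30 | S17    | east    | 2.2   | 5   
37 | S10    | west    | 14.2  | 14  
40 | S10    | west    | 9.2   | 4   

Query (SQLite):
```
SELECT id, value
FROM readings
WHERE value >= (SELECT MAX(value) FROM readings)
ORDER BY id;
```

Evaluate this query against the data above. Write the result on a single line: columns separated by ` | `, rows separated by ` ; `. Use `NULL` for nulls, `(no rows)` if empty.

Scalar subquery: MAX(value) over all readings rows = 49.9.
Keep rows where value >= that value.

24 | 49.9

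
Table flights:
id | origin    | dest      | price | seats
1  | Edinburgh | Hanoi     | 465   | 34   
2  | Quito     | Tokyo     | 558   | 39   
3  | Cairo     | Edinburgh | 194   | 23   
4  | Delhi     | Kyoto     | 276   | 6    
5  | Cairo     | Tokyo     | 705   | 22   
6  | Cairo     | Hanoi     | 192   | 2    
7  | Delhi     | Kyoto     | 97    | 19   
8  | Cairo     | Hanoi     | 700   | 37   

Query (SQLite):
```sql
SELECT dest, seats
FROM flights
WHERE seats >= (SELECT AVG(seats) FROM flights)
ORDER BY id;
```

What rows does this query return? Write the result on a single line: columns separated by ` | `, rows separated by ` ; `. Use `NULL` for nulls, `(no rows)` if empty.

Scalar subquery: AVG(seats) over all flights rows = 22.75.
Keep rows where seats >= that value.

Hanoi | 34 ; Tokyo | 39 ; Edinburgh | 23 ; Hanoi | 37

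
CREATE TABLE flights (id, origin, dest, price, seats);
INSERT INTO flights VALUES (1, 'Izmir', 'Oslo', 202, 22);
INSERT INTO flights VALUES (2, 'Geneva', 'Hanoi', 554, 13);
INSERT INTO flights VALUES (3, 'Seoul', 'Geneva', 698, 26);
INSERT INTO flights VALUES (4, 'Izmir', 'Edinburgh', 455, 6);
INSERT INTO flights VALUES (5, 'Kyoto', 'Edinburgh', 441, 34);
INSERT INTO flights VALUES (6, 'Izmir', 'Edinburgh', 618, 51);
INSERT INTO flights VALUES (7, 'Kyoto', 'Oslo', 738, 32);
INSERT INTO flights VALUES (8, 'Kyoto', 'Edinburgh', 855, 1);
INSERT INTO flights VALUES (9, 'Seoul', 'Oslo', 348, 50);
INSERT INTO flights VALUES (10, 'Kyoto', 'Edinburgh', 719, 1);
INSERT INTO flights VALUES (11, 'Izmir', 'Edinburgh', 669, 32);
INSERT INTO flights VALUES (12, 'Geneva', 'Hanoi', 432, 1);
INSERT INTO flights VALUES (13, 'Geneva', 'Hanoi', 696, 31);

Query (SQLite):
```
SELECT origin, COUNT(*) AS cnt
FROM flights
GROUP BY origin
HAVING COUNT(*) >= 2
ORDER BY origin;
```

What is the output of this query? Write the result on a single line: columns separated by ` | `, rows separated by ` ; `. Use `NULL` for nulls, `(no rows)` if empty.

Partition flights by origin; compute COUNT(*) within each group.
HAVING: keep groups with count ≥ 2.
  Geneva: ids {2, 12, 13} → COUNT(*)=3
  Izmir: ids {1, 4, 6, 11} → COUNT(*)=4
  Kyoto: ids {5, 7, 8, 10} → COUNT(*)=4
  Seoul: ids {3, 9} → COUNT(*)=2

Geneva | 3 ; Izmir | 4 ; Kyoto | 4 ; Seoul | 2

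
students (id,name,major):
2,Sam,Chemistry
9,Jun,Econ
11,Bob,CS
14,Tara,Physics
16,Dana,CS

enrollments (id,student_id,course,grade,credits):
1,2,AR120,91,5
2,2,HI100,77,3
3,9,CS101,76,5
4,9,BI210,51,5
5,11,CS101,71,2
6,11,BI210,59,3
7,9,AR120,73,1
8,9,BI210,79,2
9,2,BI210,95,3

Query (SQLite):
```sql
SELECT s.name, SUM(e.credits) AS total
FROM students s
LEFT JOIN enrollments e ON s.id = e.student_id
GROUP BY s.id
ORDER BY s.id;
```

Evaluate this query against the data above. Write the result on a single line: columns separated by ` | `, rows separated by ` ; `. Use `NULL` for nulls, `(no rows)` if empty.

Sam | 11 ; Jun | 13 ; Bob | 5 ; Tara | NULL ; Dana | NULL

LEFT JOIN keeps every students row; unmatched ones get NULL for enrollments columns.
Group by students.id and compute SUM(e.credits). SUM over an all-NULL group is NULL.
  2: ids {1, 2, 9} → SUM(e.credits)=11
  9: ids {3, 4, 7, 8} → SUM(e.credits)=13
  11: ids {5, 6} → SUM(e.credits)=5
  14: ids {—} → SUM(e.credits)=NULL
  16: ids {—} → SUM(e.credits)=NULL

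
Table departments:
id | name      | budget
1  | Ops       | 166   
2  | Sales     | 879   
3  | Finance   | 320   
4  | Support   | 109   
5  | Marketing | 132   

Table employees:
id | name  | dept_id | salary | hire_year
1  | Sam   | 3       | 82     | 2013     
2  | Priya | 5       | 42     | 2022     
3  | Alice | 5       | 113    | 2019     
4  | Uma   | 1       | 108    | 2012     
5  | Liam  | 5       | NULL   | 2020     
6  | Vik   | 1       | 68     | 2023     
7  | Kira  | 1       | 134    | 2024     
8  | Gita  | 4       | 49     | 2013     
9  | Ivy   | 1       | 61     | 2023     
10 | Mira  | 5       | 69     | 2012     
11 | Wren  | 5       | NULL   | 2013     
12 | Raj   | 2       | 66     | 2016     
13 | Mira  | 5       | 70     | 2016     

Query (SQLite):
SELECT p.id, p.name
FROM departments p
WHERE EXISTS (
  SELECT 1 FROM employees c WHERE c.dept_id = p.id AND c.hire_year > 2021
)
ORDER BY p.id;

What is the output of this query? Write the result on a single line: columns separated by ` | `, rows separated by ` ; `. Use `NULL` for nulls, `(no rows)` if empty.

For each departments row, check whether any employees with matching dept_id has hire_year > 2021.
Keep rows where that is true.

1 | Ops ; 5 | Marketing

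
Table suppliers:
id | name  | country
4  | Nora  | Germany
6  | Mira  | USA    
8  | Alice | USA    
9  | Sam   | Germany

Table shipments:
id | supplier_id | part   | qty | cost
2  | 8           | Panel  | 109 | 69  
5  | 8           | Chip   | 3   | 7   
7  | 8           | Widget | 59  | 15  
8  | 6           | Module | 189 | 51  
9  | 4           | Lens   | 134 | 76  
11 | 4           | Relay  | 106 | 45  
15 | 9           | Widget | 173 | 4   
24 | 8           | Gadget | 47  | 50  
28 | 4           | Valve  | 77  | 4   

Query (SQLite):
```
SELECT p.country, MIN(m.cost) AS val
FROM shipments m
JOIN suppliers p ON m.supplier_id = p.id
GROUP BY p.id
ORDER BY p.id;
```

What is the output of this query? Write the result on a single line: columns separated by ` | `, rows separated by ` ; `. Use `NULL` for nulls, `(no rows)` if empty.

Join each shipments row to its suppliers via supplier_id.
Group joined rows by suppliers.id; compute MIN(m.cost) per group.
  4: ids {9, 11, 28} → MIN(m.cost)=4
  6: ids {8} → MIN(m.cost)=51
  8: ids {2, 5, 7, 24} → MIN(m.cost)=7
  9: ids {15} → MIN(m.cost)=4

Germany | 4 ; USA | 51 ; USA | 7 ; Germany | 4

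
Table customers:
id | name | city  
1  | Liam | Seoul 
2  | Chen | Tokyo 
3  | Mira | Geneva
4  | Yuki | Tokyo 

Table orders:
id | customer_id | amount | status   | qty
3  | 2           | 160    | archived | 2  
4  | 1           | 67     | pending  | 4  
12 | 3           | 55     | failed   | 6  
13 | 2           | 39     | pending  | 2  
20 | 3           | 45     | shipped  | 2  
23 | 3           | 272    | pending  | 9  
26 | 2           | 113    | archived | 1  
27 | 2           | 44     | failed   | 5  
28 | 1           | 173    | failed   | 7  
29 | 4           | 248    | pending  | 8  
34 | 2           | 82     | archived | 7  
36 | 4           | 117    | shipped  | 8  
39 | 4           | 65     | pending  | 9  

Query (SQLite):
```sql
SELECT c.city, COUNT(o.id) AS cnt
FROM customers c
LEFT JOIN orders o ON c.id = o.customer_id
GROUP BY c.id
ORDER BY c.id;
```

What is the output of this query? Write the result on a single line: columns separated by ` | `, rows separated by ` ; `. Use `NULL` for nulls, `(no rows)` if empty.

LEFT JOIN keeps every customers row; unmatched ones get NULL for orders columns.
Group by customers.id and compute COUNT(o.id). COUNT(col) of an all-NULL group is 0.
  1: ids {4, 28} → COUNT(o.id)=2
  2: ids {3, 13, 26, 27, 34} → COUNT(o.id)=5
  3: ids {12, 20, 23} → COUNT(o.id)=3
  4: ids {29, 36, 39} → COUNT(o.id)=3

Seoul | 2 ; Tokyo | 5 ; Geneva | 3 ; Tokyo | 3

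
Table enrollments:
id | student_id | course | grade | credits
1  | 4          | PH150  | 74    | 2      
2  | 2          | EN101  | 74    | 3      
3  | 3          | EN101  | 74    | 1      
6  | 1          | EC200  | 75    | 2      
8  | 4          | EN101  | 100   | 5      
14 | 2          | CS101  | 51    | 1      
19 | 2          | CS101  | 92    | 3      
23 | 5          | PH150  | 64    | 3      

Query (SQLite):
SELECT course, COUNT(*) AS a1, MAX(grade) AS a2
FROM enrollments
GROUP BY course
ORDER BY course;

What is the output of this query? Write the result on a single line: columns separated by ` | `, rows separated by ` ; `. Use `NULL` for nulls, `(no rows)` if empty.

Group enrollments by course.
Per group compute: COUNT(*), MAX(grade).
  CS101: ids {14, 19} → COUNT(*)=2, MAX(grade)=92
  EC200: ids {6} → COUNT(*)=1, MAX(grade)=75
  EN101: ids {2, 3, 8} → COUNT(*)=3, MAX(grade)=100
  PH150: ids {1, 23} → COUNT(*)=2, MAX(grade)=74

CS101 | 2 | 92 ; EC200 | 1 | 75 ; EN101 | 3 | 100 ; PH150 | 2 | 74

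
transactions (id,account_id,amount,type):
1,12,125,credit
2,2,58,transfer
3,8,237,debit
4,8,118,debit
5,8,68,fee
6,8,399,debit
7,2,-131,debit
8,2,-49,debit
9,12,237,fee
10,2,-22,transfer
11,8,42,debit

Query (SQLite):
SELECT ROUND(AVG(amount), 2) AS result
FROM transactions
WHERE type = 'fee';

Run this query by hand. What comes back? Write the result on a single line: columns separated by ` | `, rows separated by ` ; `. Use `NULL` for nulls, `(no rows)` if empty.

Rows where type='fee' → amount values: [68, 237].
AVG = 305 / 2 (rounded to 2 dp).

152.5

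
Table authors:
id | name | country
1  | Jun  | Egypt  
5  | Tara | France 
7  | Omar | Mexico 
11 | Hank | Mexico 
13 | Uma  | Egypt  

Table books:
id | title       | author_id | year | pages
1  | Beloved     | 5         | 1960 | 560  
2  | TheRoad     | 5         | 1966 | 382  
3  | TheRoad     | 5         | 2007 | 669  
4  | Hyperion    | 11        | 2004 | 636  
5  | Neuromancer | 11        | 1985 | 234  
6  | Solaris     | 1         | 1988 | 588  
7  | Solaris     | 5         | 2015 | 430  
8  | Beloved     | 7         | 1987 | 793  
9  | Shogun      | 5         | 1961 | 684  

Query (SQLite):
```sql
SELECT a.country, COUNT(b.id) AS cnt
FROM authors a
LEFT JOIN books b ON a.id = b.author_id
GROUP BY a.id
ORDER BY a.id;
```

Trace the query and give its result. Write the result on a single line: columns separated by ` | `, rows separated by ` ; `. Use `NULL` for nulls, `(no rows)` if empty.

Egypt | 1 ; France | 5 ; Mexico | 1 ; Mexico | 2 ; Egypt | 0

LEFT JOIN keeps every authors row; unmatched ones get NULL for books columns.
Group by authors.id and compute COUNT(b.id). COUNT(col) of an all-NULL group is 0.
  1: ids {6} → COUNT(b.id)=1
  5: ids {1, 2, 3, 7, 9} → COUNT(b.id)=5
  7: ids {8} → COUNT(b.id)=1
  11: ids {4, 5} → COUNT(b.id)=2
  13: ids {—} → COUNT(b.id)=0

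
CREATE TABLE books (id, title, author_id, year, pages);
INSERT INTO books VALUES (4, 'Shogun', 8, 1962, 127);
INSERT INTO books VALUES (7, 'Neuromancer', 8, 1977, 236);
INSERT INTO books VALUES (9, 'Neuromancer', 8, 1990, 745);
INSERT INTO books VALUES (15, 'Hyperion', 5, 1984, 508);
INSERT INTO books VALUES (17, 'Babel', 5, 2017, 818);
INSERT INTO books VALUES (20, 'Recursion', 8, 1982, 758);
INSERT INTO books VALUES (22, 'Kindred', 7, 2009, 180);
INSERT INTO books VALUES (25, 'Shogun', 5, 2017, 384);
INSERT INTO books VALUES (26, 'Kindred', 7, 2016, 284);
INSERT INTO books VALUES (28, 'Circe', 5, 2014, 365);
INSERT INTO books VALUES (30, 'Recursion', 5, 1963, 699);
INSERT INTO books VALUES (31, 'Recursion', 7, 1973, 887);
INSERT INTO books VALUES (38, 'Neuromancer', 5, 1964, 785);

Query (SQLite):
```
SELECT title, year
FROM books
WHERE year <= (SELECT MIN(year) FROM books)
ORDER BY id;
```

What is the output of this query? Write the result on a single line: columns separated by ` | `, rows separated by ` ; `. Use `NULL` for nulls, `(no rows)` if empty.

Scalar subquery: MIN(year) over all books rows = 1962.
Keep rows where year <= that value.

Shogun | 1962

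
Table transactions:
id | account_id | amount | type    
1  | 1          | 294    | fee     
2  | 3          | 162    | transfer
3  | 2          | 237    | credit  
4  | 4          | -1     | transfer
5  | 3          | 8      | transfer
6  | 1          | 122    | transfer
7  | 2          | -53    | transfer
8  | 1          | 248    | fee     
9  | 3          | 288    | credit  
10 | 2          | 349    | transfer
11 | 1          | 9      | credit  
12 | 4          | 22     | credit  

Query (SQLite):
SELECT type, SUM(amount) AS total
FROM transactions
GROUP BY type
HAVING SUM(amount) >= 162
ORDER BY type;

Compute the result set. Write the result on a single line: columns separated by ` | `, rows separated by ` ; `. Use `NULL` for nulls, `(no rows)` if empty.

credit | 556 ; fee | 542 ; transfer | 587

Partition transactions by type; compute SUM(amount) within each group.
HAVING: keep groups where SUM(amount) >= 162.
  credit: ids {3, 9, 11, 12} → SUM(amount)=556
  fee: ids {1, 8} → SUM(amount)=542
  transfer: ids {2, 4, 5, 6, 7, 10} → SUM(amount)=587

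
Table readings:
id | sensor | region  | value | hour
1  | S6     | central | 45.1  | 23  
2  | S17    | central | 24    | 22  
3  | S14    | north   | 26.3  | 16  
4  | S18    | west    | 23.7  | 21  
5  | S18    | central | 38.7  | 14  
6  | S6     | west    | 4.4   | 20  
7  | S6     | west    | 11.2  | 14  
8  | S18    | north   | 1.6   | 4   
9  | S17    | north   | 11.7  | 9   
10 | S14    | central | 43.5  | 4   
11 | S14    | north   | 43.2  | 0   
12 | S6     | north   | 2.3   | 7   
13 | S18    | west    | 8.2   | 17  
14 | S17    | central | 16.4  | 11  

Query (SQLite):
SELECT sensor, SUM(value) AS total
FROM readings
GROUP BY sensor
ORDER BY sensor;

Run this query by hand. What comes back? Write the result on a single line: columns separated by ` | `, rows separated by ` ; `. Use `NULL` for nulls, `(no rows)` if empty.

S14 | 113 ; S17 | 52.1 ; S18 | 72.2 ; S6 | 63

Partition readings by sensor; compute SUM(value) within each group.
  S14: ids {3, 10, 11} → SUM(value)=113
  S17: ids {2, 9, 14} → SUM(value)=52.1
  S18: ids {4, 5, 8, 13} → SUM(value)=72.2
  S6: ids {1, 6, 7, 12} → SUM(value)=63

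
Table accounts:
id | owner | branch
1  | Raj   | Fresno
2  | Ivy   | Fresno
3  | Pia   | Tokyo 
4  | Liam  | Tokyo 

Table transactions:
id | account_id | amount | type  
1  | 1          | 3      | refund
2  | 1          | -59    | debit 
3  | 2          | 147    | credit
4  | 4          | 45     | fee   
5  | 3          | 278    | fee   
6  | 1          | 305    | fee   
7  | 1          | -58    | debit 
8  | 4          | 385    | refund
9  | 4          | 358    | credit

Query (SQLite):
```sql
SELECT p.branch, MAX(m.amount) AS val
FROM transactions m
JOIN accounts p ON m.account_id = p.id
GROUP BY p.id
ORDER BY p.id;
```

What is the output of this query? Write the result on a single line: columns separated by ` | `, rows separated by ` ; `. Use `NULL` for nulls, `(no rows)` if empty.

Join each transactions row to its accounts via account_id.
Group joined rows by accounts.id; compute MAX(m.amount) per group.
  1: ids {1, 2, 6, 7} → MAX(m.amount)=305
  2: ids {3} → MAX(m.amount)=147
  3: ids {5} → MAX(m.amount)=278
  4: ids {4, 8, 9} → MAX(m.amount)=385

Fresno | 305 ; Fresno | 147 ; Tokyo | 278 ; Tokyo | 385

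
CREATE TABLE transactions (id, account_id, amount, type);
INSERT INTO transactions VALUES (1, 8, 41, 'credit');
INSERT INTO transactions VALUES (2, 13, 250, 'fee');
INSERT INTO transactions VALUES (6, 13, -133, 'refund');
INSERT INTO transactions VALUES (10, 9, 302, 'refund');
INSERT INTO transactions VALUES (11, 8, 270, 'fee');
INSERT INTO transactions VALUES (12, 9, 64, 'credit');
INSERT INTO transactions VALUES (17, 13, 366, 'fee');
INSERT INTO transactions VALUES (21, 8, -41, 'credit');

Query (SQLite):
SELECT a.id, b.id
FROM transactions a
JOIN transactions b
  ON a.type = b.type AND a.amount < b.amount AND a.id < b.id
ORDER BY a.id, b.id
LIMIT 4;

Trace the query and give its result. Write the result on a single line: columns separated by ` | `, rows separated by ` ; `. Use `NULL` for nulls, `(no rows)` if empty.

1 | 12 ; 2 | 11 ; 2 | 17 ; 6 | 10

Pairs (a,b) with same type, a.amount < b.amount, a.id < b.id.
type groups: credit:{1,12,21} fee:{2,11,17} refund:{6,10}
Ordered by (a.id, b.id); first 4.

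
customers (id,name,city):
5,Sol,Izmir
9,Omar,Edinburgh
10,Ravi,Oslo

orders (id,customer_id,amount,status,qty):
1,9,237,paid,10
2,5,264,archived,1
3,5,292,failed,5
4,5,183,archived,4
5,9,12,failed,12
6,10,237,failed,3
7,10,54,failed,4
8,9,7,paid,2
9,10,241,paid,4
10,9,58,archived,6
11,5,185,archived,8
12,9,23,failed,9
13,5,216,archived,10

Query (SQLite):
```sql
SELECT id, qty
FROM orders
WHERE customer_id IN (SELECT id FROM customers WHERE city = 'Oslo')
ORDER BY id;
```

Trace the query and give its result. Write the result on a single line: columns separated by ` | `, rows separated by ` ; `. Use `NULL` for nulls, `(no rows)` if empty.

6 | 3 ; 7 | 4 ; 9 | 4

Inner query: customers.id where city = 'Oslo'.
Outer: keep orders rows whose customer_id is in that set.
Inner query → {10}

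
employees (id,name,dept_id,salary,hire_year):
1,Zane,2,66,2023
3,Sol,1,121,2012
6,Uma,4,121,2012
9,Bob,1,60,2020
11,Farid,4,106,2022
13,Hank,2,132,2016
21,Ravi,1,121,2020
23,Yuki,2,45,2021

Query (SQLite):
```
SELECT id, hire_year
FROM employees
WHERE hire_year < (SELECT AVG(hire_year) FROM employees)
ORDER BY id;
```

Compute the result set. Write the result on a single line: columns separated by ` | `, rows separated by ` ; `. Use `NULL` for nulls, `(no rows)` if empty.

3 | 2012 ; 6 | 2012 ; 13 | 2016

Scalar subquery: AVG(hire_year) over all employees rows = 2018.25.
Keep rows where hire_year < that value.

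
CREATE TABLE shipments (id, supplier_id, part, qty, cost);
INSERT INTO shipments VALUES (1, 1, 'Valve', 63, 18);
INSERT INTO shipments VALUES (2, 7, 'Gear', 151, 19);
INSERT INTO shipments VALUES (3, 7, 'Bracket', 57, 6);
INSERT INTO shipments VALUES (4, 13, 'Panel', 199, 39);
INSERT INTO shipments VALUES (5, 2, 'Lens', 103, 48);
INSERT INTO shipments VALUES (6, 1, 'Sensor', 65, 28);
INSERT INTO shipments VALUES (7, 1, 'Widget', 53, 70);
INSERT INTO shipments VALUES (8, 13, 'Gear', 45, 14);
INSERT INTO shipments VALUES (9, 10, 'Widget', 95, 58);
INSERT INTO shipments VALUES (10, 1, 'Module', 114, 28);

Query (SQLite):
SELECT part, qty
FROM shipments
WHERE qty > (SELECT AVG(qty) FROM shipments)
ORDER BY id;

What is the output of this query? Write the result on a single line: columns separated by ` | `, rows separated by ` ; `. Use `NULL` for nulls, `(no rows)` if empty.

Scalar subquery: AVG(qty) over all shipments rows = 94.5.
Keep rows where qty > that value.

Gear | 151 ; Panel | 199 ; Lens | 103 ; Widget | 95 ; Module | 114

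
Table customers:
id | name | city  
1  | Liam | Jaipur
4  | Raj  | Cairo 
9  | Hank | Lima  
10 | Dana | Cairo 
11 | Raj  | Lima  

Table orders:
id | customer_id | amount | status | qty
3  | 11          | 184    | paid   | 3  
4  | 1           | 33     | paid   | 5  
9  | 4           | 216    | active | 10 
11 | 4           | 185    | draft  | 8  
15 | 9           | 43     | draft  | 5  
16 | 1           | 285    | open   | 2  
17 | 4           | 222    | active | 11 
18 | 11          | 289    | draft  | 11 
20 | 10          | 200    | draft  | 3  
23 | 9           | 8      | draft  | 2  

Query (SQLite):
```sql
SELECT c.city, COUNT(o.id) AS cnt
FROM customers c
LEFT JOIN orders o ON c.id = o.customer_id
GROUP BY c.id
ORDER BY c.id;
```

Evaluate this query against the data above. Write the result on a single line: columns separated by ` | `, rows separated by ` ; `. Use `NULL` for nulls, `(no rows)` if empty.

LEFT JOIN keeps every customers row; unmatched ones get NULL for orders columns.
Group by customers.id and compute COUNT(o.id). COUNT(col) of an all-NULL group is 0.
  1: ids {4, 16} → COUNT(o.id)=2
  4: ids {9, 11, 17} → COUNT(o.id)=3
  9: ids {15, 23} → COUNT(o.id)=2
  10: ids {20} → COUNT(o.id)=1
  11: ids {3, 18} → COUNT(o.id)=2

Jaipur | 2 ; Cairo | 3 ; Lima | 2 ; Cairo | 1 ; Lima | 2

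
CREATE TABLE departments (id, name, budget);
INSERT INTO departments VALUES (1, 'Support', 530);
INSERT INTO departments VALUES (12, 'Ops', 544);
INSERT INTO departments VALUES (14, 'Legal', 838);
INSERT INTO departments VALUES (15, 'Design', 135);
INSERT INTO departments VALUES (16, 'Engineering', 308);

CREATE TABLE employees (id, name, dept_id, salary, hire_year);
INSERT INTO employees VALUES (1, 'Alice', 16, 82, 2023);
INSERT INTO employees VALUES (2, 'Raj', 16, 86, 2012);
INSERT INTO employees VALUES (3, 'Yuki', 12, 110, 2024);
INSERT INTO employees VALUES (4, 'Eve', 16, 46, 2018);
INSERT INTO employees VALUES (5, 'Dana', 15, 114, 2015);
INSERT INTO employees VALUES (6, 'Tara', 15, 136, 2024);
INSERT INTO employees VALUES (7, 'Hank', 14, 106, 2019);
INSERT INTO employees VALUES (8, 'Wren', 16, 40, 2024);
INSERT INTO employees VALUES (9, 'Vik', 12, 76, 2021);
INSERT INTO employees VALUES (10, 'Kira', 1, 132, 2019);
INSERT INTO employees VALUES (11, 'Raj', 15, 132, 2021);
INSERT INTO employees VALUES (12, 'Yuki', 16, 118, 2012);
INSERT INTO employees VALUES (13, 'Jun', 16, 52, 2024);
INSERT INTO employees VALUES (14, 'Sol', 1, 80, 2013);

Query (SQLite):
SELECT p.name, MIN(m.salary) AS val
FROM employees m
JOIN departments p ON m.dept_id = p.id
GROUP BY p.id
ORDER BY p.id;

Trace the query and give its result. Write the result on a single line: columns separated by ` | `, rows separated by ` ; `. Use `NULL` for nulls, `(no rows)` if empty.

Support | 80 ; Ops | 76 ; Legal | 106 ; Design | 114 ; Engineering | 40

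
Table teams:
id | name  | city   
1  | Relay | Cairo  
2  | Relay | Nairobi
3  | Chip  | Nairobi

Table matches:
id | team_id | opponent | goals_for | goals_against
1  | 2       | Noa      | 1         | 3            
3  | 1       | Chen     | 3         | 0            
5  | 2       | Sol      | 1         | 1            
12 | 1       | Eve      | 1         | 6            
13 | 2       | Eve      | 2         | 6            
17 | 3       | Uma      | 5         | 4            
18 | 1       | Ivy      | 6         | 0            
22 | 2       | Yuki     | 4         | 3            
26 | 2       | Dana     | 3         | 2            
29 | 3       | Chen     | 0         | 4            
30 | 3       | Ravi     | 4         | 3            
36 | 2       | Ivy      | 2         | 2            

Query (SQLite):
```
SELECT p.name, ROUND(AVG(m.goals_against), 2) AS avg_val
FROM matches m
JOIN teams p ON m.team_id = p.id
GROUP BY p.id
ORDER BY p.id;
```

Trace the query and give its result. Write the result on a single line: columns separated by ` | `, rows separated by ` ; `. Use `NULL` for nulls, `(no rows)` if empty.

Relay | 2 ; Relay | 2.83 ; Chip | 3.67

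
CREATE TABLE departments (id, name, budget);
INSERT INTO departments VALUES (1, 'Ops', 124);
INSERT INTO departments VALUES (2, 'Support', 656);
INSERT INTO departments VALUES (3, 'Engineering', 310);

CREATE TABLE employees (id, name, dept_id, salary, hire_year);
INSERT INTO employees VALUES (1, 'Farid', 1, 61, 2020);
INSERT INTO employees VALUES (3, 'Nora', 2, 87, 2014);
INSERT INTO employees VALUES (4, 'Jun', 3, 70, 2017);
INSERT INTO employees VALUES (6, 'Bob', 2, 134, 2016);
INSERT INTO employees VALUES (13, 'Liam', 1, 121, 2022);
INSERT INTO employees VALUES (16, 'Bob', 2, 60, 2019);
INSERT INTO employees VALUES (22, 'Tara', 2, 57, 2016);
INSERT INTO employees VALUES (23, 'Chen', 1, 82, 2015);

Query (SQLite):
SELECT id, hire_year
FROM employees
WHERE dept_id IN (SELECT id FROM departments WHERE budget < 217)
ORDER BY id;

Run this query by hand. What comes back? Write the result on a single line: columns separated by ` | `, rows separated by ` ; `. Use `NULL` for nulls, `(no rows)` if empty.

Inner query: departments.id where budget < 217.
Outer: keep employees rows whose dept_id is in that set.
Inner query → {1}

1 | 2020 ; 13 | 2022 ; 23 | 2015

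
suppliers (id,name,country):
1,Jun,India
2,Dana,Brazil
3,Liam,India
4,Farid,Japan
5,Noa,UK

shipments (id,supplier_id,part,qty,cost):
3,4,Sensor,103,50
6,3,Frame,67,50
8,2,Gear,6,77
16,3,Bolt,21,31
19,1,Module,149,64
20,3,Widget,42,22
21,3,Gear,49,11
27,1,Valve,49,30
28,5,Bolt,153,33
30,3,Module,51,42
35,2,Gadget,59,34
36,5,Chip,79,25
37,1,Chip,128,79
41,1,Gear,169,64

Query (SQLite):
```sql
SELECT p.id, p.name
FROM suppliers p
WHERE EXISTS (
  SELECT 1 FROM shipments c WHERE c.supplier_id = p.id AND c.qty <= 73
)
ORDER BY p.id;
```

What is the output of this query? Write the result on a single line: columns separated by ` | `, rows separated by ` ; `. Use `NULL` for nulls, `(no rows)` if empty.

1 | Jun ; 2 | Dana ; 3 | Liam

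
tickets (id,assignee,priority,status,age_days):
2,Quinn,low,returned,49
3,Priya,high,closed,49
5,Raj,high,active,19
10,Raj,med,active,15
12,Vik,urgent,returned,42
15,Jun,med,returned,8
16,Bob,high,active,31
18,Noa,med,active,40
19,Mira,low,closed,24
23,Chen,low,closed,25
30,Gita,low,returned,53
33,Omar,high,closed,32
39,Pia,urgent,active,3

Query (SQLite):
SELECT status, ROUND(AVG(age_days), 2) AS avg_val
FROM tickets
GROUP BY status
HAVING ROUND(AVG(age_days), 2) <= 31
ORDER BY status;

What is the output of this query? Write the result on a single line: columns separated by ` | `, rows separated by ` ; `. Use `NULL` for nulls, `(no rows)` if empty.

active | 21.6

Partition tickets by status; compute ROUND(AVG(age_days), 2) within each group.
HAVING: keep groups where ROUND(AVG(age_days), 2) <= 31.
  active: ids {5, 10, 16, 18, 39} → ROUND(AVG(age_days), 2)=21.6
  closed: ids {3, 19, 23, 33} → ROUND(AVG(age_days), 2)=32.5
  returned: ids {2, 12, 15, 30} → ROUND(AVG(age_days), 2)=38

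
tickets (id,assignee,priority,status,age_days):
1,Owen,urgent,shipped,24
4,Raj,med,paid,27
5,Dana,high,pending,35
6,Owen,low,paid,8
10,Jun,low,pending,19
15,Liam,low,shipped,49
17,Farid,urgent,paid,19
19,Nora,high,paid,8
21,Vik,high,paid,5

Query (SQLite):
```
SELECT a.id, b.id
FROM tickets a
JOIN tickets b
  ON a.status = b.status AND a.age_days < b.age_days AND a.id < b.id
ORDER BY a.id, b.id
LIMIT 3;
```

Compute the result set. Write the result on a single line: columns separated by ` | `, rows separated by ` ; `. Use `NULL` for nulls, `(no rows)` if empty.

1 | 15 ; 6 | 17

Pairs (a,b) with same status, a.age_days < b.age_days, a.id < b.id.
status groups: paid:{4,6,17,19,21} pending:{5,10} shipped:{1,15}
Ordered by (a.id, b.id); first 3.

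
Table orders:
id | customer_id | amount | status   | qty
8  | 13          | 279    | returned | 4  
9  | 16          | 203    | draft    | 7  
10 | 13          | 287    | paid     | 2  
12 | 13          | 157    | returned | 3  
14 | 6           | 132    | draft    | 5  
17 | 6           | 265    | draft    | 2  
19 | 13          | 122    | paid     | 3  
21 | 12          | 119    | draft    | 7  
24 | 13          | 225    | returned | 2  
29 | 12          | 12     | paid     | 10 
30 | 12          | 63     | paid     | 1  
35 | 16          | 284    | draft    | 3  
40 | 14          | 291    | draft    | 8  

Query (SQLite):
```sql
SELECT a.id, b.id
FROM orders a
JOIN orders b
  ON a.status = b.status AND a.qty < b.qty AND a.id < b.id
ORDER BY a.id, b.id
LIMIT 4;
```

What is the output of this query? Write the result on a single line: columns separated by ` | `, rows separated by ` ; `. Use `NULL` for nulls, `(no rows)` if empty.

9 | 40 ; 10 | 19 ; 10 | 29 ; 14 | 21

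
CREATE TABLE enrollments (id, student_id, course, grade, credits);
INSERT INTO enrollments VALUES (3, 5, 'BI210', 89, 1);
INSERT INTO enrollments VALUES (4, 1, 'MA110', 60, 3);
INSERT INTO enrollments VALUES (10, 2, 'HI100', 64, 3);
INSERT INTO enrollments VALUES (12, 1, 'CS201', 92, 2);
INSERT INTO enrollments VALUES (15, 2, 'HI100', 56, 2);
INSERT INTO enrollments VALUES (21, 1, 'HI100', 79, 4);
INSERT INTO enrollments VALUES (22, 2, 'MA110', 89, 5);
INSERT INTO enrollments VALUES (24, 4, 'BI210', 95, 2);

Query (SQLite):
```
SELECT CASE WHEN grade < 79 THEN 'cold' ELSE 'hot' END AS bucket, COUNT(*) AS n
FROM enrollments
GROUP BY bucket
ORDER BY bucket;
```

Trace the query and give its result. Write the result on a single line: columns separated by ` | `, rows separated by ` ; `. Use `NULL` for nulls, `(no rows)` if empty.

cold | 3 ; hot | 5

Bucket rows by grade < 79 → 'cold' else 'hot'; count each bucket.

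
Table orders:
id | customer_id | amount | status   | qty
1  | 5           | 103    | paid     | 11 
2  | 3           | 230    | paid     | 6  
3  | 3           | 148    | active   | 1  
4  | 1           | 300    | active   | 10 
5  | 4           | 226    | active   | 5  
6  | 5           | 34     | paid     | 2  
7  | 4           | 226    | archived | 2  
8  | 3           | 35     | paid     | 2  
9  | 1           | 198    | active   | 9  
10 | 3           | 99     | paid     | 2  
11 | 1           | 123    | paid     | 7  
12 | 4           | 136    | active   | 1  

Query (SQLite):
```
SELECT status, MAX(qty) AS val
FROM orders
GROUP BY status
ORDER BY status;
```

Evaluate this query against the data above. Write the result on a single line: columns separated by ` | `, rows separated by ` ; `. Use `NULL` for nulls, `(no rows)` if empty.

Partition orders by status; compute MAX(qty) within each group.
  active: ids {3, 4, 5, 9, 12} → MAX(qty)=10
  archived: ids {7} → MAX(qty)=2
  paid: ids {1, 2, 6, 8, 10, 11} → MAX(qty)=11

active | 10 ; archived | 2 ; paid | 11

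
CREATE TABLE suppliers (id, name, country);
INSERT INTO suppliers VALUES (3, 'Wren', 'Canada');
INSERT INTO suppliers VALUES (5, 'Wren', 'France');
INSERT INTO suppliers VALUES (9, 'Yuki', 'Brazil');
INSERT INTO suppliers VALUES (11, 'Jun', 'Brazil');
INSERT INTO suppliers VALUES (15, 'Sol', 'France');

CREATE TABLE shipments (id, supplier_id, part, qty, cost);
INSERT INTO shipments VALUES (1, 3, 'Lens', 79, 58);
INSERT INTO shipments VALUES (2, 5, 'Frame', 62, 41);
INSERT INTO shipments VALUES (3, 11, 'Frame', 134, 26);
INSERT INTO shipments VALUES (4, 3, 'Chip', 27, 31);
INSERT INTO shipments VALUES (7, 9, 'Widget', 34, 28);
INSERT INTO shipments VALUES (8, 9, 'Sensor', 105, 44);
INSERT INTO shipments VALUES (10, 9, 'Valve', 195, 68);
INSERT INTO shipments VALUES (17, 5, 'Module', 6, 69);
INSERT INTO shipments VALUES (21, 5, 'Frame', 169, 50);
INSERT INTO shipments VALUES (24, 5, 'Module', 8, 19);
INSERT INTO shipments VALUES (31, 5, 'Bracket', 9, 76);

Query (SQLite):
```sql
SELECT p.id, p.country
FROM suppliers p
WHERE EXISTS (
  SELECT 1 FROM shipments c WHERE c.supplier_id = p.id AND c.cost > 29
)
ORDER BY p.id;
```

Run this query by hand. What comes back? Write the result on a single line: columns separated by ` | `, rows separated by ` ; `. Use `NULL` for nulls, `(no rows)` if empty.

For each suppliers row, check whether any shipments with matching supplier_id has cost > 29.
Keep rows where that is true.

3 | Canada ; 5 | France ; 9 | Brazil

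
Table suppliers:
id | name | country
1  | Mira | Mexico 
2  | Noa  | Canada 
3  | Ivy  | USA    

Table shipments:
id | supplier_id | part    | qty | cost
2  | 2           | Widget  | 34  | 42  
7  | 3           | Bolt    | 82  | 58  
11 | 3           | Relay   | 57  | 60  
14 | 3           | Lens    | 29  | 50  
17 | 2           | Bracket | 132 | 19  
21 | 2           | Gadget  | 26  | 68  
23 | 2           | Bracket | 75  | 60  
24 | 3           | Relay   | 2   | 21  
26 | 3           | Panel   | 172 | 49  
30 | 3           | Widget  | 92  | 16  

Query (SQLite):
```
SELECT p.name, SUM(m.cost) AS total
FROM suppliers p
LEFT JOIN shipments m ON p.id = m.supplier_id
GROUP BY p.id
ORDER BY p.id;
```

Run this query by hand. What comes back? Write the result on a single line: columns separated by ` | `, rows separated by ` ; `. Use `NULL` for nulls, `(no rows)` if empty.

LEFT JOIN keeps every suppliers row; unmatched ones get NULL for shipments columns.
Group by suppliers.id and compute SUM(m.cost). SUM over an all-NULL group is NULL.
  1: ids {—} → SUM(m.cost)=NULL
  2: ids {2, 17, 21, 23} → SUM(m.cost)=189
  3: ids {7, 11, 14, 24, 26, 30} → SUM(m.cost)=254

Mira | NULL ; Noa | 189 ; Ivy | 254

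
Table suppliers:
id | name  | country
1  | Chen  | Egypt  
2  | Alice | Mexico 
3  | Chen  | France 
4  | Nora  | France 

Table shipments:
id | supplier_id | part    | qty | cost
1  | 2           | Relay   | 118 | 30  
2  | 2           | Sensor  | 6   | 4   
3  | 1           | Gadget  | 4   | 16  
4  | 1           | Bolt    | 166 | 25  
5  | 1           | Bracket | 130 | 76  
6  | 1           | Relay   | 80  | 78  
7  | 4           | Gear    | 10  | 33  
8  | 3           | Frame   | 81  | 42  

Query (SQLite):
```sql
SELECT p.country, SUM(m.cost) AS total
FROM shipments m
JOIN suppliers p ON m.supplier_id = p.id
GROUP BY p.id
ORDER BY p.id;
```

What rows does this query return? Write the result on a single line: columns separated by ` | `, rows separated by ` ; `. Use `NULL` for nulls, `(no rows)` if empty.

Join each shipments row to its suppliers via supplier_id.
Group joined rows by suppliers.id; compute SUM(m.cost) per group.
  1: ids {3, 4, 5, 6} → SUM(m.cost)=195
  2: ids {1, 2} → SUM(m.cost)=34
  3: ids {8} → SUM(m.cost)=42
  4: ids {7} → SUM(m.cost)=33

Egypt | 195 ; Mexico | 34 ; France | 42 ; France | 33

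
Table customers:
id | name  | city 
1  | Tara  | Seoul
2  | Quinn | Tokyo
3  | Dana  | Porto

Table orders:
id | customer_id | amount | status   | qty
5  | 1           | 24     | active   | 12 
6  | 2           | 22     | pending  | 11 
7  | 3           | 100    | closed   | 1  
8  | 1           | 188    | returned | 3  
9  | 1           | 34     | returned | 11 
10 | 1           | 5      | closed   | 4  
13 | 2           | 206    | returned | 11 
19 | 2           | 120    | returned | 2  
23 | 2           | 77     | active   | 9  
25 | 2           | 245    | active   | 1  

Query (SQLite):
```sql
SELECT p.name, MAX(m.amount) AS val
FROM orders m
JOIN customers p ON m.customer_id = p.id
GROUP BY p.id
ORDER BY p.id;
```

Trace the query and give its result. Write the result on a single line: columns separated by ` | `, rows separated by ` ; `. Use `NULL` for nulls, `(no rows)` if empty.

Join each orders row to its customers via customer_id.
Group joined rows by customers.id; compute MAX(m.amount) per group.
  1: ids {5, 8, 9, 10} → MAX(m.amount)=188
  2: ids {6, 13, 19, 23, 25} → MAX(m.amount)=245
  3: ids {7} → MAX(m.amount)=100

Tara | 188 ; Quinn | 245 ; Dana | 100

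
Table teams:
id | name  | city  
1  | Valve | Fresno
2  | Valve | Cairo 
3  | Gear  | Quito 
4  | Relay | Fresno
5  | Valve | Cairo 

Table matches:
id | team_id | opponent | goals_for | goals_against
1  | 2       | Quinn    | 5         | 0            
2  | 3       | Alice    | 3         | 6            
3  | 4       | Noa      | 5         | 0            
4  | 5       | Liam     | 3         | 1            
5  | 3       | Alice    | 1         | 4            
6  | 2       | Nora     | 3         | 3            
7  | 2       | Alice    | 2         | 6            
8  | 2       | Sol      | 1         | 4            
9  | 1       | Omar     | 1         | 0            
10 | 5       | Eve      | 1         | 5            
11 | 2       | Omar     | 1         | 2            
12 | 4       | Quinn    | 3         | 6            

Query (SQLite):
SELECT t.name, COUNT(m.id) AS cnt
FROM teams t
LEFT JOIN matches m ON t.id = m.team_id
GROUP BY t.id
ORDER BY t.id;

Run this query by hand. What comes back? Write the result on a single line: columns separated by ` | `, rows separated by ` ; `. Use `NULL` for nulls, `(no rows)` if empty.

LEFT JOIN keeps every teams row; unmatched ones get NULL for matches columns.
Group by teams.id and compute COUNT(m.id). COUNT(col) of an all-NULL group is 0.
  1: ids {9} → COUNT(m.id)=1
  2: ids {1, 6, 7, 8, 11} → COUNT(m.id)=5
  3: ids {2, 5} → COUNT(m.id)=2
  4: ids {3, 12} → COUNT(m.id)=2
  5: ids {4, 10} → COUNT(m.id)=2

Valve | 1 ; Valve | 5 ; Gear | 2 ; Relay | 2 ; Valve | 2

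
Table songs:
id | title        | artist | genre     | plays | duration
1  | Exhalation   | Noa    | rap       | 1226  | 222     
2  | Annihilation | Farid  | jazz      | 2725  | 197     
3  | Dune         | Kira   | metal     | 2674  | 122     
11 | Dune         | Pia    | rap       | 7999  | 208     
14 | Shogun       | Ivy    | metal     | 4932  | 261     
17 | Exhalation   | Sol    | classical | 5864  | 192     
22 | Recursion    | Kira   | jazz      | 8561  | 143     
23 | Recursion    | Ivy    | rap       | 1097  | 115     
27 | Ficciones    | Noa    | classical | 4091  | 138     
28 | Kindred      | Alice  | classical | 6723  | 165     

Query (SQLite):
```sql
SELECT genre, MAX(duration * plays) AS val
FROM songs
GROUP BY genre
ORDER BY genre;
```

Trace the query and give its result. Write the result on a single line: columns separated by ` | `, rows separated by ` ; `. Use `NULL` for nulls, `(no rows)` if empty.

classical | 1125888 ; jazz | 1224223 ; metal | 1287252 ; rap | 1663792

For each row compute duration * plays.
Group by genre; take MAX of the expression per group.
  classical: ids {17, 27, 28} → MAX(duration * plays)=1125888
  jazz: ids {2, 22} → MAX(duration * plays)=1224223
  metal: ids {3, 14} → MAX(duration * plays)=1287252
  rap: ids {1, 11, 23} → MAX(duration * plays)=1663792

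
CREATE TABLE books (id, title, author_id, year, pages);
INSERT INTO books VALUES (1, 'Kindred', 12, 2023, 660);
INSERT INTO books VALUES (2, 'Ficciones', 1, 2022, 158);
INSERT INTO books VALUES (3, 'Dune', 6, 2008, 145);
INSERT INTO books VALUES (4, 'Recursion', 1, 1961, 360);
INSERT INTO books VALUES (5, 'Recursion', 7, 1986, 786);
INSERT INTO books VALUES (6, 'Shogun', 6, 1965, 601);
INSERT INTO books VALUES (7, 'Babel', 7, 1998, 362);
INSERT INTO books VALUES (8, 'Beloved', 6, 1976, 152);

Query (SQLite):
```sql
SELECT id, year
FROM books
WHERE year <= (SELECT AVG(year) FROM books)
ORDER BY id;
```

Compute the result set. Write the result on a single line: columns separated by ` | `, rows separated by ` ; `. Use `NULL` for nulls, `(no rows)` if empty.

Scalar subquery: AVG(year) over all books rows = 1992.375.
Keep rows where year <= that value.

4 | 1961 ; 5 | 1986 ; 6 | 1965 ; 8 | 1976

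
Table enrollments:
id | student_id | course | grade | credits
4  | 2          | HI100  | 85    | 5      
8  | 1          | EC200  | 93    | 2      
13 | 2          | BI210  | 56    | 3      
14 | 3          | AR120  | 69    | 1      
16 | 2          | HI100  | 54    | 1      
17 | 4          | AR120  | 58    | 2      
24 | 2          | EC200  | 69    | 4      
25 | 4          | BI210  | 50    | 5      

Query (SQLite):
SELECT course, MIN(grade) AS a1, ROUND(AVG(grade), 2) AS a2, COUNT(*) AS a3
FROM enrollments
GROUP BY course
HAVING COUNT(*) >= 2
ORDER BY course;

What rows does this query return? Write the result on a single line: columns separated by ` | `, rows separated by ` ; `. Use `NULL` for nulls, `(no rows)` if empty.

Group enrollments by course.
Per group compute: MIN(grade), ROUND(AVG(grade), 2), COUNT(*).
HAVING: drop groups with fewer than 2 rows.
  AR120: ids {14, 17} → MIN(grade)=58, ROUND(AVG(grade), 2)=63.5, COUNT(*)=2
  BI210: ids {13, 25} → MIN(grade)=50, ROUND(AVG(grade), 2)=53, COUNT(*)=2
  EC200: ids {8, 24} → MIN(grade)=69, ROUND(AVG(grade), 2)=81, COUNT(*)=2
  HI100: ids {4, 16} → MIN(grade)=54, ROUND(AVG(grade), 2)=69.5, COUNT(*)=2

AR120 | 58 | 63.5 | 2 ; BI210 | 50 | 53 | 2 ; EC200 | 69 | 81 | 2 ; HI100 | 54 | 69.5 | 2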